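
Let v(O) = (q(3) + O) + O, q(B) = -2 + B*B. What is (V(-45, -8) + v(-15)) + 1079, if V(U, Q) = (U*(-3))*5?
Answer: 1731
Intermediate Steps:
q(B) = -2 + B²
V(U, Q) = -15*U (V(U, Q) = -3*U*5 = -15*U)
v(O) = 7 + 2*O (v(O) = ((-2 + 3²) + O) + O = ((-2 + 9) + O) + O = (7 + O) + O = 7 + 2*O)
(V(-45, -8) + v(-15)) + 1079 = (-15*(-45) + (7 + 2*(-15))) + 1079 = (675 + (7 - 30)) + 1079 = (675 - 23) + 1079 = 652 + 1079 = 1731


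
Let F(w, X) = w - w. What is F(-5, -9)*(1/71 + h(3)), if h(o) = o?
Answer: 0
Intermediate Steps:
F(w, X) = 0
F(-5, -9)*(1/71 + h(3)) = 0*(1/71 + 3) = 0*(214/71) = 0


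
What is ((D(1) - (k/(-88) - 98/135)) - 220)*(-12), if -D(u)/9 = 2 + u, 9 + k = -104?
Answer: 2940991/990 ≈ 2970.7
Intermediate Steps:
k = -113 (k = -9 - 104 = -113)
D(u) = -18 - 9*u (D(u) = -9*(2 + u) = -18 - 9*u)
((D(1) - (k/(-88) - 98/135)) - 220)*(-12) = (((-18 - 9*1) - (-113/(-88) - 98/135)) - 220)*(-12) = (((-18 - 9) - (-113*(-1/88) - 98*1/135)) - 220)*(-12) = ((-27 - (113/88 - 98/135)) - 220)*(-12) = ((-27 - 1*6631/11880) - 220)*(-12) = ((-27 - 6631/11880) - 220)*(-12) = (-327391/11880 - 220)*(-12) = -2940991/11880*(-12) = 2940991/990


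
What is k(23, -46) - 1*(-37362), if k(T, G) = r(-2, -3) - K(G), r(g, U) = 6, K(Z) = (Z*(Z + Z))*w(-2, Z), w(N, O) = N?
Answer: 45832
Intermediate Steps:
K(Z) = -4*Z² (K(Z) = (Z*(Z + Z))*(-2) = (Z*(2*Z))*(-2) = (2*Z²)*(-2) = -4*Z²)
k(T, G) = 6 + 4*G² (k(T, G) = 6 - (-4)*G² = 6 + 4*G²)
k(23, -46) - 1*(-37362) = (6 + 4*(-46)²) - 1*(-37362) = (6 + 4*2116) + 37362 = (6 + 8464) + 37362 = 8470 + 37362 = 45832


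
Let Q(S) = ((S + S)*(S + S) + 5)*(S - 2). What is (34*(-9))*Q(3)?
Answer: -12546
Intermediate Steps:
Q(S) = (-2 + S)*(5 + 4*S**2) (Q(S) = ((2*S)*(2*S) + 5)*(-2 + S) = (4*S**2 + 5)*(-2 + S) = (5 + 4*S**2)*(-2 + S) = (-2 + S)*(5 + 4*S**2))
(34*(-9))*Q(3) = (34*(-9))*(-10 - 8*3**2 + 4*3**3 + 5*3) = -306*(-10 - 8*9 + 4*27 + 15) = -306*(-10 - 72 + 108 + 15) = -306*41 = -12546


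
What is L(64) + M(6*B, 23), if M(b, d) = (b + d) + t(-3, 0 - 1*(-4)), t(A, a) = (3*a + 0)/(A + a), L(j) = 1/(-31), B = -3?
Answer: 526/31 ≈ 16.968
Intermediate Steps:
L(j) = -1/31
t(A, a) = 3*a/(A + a) (t(A, a) = (3*a)/(A + a) = 3*a/(A + a))
M(b, d) = 12 + b + d (M(b, d) = (b + d) + 3*(0 - 1*(-4))/(-3 + (0 - 1*(-4))) = (b + d) + 3*(0 + 4)/(-3 + (0 + 4)) = (b + d) + 3*4/(-3 + 4) = (b + d) + 3*4/1 = (b + d) + 3*4*1 = (b + d) + 12 = 12 + b + d)
L(64) + M(6*B, 23) = -1/31 + (12 + 6*(-3) + 23) = -1/31 + (12 - 18 + 23) = -1/31 + 17 = 526/31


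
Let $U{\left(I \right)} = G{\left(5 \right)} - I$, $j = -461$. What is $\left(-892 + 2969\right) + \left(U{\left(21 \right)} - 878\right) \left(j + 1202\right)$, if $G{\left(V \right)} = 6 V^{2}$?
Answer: $-552932$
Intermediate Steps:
$U{\left(I \right)} = 150 - I$ ($U{\left(I \right)} = 6 \cdot 5^{2} - I = 6 \cdot 25 - I = 150 - I$)
$\left(-892 + 2969\right) + \left(U{\left(21 \right)} - 878\right) \left(j + 1202\right) = \left(-892 + 2969\right) + \left(\left(150 - 21\right) - 878\right) \left(-461 + 1202\right) = 2077 + \left(\left(150 - 21\right) - 878\right) 741 = 2077 + \left(129 - 878\right) 741 = 2077 - 555009 = -552932$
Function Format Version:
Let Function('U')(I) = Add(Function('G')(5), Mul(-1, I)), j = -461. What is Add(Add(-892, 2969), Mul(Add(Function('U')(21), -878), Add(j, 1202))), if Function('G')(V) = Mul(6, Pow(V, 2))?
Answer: -552932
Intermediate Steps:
Function('U')(I) = Add(150, Mul(-1, I)) (Function('U')(I) = Add(Mul(6, Pow(5, 2)), Mul(-1, I)) = Add(Mul(6, 25), Mul(-1, I)) = Add(150, Mul(-1, I)))
Add(Add(-892, 2969), Mul(Add(Function('U')(21), -878), Add(j, 1202))) = Add(Add(-892, 2969), Mul(Add(Add(150, Mul(-1, 21)), -878), Add(-461, 1202))) = Add(2077, Mul(Add(Add(150, -21), -878), 741)) = Add(2077, Mul(Add(129, -878), 741)) = Add(2077, Mul(-749, 741)) = Add(2077, -555009) = -552932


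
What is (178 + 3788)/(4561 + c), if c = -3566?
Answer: 3966/995 ≈ 3.9859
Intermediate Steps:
(178 + 3788)/(4561 + c) = (178 + 3788)/(4561 - 3566) = 3966/995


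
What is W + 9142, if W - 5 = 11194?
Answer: 20341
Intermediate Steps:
W = 11199 (W = 5 + 11194 = 11199)
W + 9142 = 11199 + 9142 = 20341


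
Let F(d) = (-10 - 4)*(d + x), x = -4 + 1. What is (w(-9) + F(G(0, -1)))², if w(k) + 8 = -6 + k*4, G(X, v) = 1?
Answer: 484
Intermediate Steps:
x = -3
F(d) = 42 - 14*d (F(d) = (-10 - 4)*(d - 3) = -14*(-3 + d) = 42 - 14*d)
w(k) = -14 + 4*k (w(k) = -8 + (-6 + k*4) = -8 + (-6 + 4*k) = -14 + 4*k)
(w(-9) + F(G(0, -1)))² = ((-14 + 4*(-9)) + (42 - 14*1))² = ((-14 - 36) + (42 - 14))² = (-50 + 28)² = (-22)² = 484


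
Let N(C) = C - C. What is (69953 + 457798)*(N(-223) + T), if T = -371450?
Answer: -196033108950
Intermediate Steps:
N(C) = 0
(69953 + 457798)*(N(-223) + T) = (69953 + 457798)*(0 - 371450) = 527751*(-371450) = -196033108950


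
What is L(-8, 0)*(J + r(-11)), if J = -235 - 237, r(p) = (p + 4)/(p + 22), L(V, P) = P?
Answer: 0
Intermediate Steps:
r(p) = (4 + p)/(22 + p)
J = -472
L(-8, 0)*(J + r(-11)) = 0*(-472 + (4 - 11)/(22 - 11)) = 0*(-472 - 7/11) = 0*(-5199/11) = 0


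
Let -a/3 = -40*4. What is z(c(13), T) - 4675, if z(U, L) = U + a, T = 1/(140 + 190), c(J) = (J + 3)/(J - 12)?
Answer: -4179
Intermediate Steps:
c(J) = (3 + J)/(-12 + J)
T = 1/330 ≈ 0.0030303
a = 480 (a = -(-120)*4 = -3*(-160) = 480)
z(U, L) = 480 + U (z(U, L) = U + 480 = 480 + U)
z(c(13), T) - 4675 = (480 + (3 + 13)/(-12 + 13)) - 4675 = (480 + 16/1) - 4675 = (480 + 1*16) - 4675 = (480 + 16) - 4675 = 496 - 4675 = -4179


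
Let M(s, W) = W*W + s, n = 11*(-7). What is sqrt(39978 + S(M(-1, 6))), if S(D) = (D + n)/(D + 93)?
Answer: sqrt(2558571)/8 ≈ 199.94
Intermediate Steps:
n = -77
M(s, W) = s + W**2 (M(s, W) = W**2 + s = s + W**2)
S(D) = (-77 + D)/(93 + D) (S(D) = (D - 77)/(D + 93) = (-77 + D)/(93 + D))
sqrt(39978 + S(M(-1, 6))) = sqrt(39978 + (-77 + (-1 + 6**2))/(93 + (-1 + 6**2))) = sqrt(39978 + (-77 + (-1 + 36))/(93 + (-1 + 36))) = sqrt(39978 + (-77 + 35)/(93 + 35)) = sqrt(39978 - 42/128) = sqrt(39978 + (1/128)*(-42)) = sqrt(39978 - 21/64) = sqrt(2558571/64) = sqrt(2558571)/8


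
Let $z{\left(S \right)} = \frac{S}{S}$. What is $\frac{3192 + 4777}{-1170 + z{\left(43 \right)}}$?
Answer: $- \frac{7969}{1169} \approx -6.8169$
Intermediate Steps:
$z{\left(S \right)} = 1$
$\frac{3192 + 4777}{-1170 + z{\left(43 \right)}} = \frac{3192 + 4777}{-1170 + 1} = \frac{7969}{-1169} = 7969 \left(- \frac{1}{1169}\right) = - \frac{7969}{1169}$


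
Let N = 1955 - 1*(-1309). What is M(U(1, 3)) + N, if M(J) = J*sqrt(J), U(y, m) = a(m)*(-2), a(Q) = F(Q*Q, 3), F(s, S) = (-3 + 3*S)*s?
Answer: 3264 - 648*I*sqrt(3) ≈ 3264.0 - 1122.4*I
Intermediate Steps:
F(s, S) = s*(-3 + 3*S)
a(Q) = 6*Q**2 (a(Q) = 3*(Q*Q)*(-1 + 3) = 3*Q**2*2 = 6*Q**2)
U(y, m) = -12*m**2 (U(y, m) = (6*m**2)*(-2) = -12*m**2)
M(J) = J**(3/2)
N = 3264 (N = 1955 + 1309 = 3264)
M(U(1, 3)) + N = (-12*3**2)**(3/2) + 3264 = (-12*9)**(3/2) + 3264 = (-108)**(3/2) + 3264 = -648*I*sqrt(3) + 3264 = 3264 - 648*I*sqrt(3)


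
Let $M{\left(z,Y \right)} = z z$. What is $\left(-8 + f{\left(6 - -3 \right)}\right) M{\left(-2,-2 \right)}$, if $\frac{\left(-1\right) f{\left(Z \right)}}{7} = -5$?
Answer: $108$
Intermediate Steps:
$M{\left(z,Y \right)} = z^{2}$
$f{\left(Z \right)} = 35$ ($f{\left(Z \right)} = \left(-7\right) \left(-5\right) = 35$)
$\left(-8 + f{\left(6 - -3 \right)}\right) M{\left(-2,-2 \right)} = \left(-8 + 35\right) \left(-2\right)^{2} = 27 \cdot 4 = 108$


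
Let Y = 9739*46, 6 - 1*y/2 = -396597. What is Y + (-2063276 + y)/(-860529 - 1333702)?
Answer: 983003592684/2194231 ≈ 4.4799e+5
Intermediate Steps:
y = 793206 (y = 12 - 2*(-396597) = 12 + 793194 = 793206)
Y = 447994
Y + (-2063276 + y)/(-860529 - 1333702) = 447994 + (-2063276 + 793206)/(-860529 - 1333702) = 447994 - 1270070/(-2194231) = 447994 - 1270070*(-1/2194231) = 447994 + 1270070/2194231 = 983003592684/2194231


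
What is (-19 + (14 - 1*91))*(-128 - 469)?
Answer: 57312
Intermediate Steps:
(-19 + (14 - 1*91))*(-128 - 469) = (-19 + (14 - 91))*(-597) = (-19 - 77)*(-597) = -96*(-597) = 57312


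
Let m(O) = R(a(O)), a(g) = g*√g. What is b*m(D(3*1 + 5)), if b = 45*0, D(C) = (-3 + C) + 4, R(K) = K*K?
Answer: 0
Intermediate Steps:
a(g) = g^(3/2)
R(K) = K²
D(C) = 1 + C
b = 0
m(O) = O³ (m(O) = (O^(3/2))² = O³)
b*m(D(3*1 + 5)) = 0*(1 + (3*1 + 5))³ = 0*(1 + (3 + 5))³ = 0*(1 + 8)³ = 0*9³ = 0*729 = 0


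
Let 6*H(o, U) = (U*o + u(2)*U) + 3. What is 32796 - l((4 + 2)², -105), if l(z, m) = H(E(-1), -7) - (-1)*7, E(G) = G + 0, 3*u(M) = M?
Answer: 295093/9 ≈ 32788.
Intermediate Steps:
u(M) = M/3
E(G) = G
H(o, U) = ½ + U/9 + U*o/6 (H(o, U) = ((U*o + ((⅓)*2)*U) + 3)/6 = ((U*o + 2*U/3) + 3)/6 = ((2*U/3 + U*o) + 3)/6 = (3 + 2*U/3 + U*o)/6 = ½ + U/9 + U*o/6)
l(z, m) = 71/9 (l(z, m) = (½ + (⅑)*(-7) + (⅙)*(-7)*(-1)) - (-1)*7 = (½ - 7/9 + 7/6) - 1*(-7) = 8/9 + 7 = 71/9)
32796 - l((4 + 2)², -105) = 32796 - 1*71/9 = 32796 - 71/9 = 295093/9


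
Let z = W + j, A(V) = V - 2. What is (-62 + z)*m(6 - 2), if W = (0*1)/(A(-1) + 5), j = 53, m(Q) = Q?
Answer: -36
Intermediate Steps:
A(V) = -2 + V
W = 0 (W = (0*1)/((-2 - 1) + 5) = 0/(-3 + 5) = 0/2 = 0*(1/2) = 0)
z = 53 (z = 0 + 53 = 53)
(-62 + z)*m(6 - 2) = (-62 + 53)*(6 - 2) = -9*4 = -36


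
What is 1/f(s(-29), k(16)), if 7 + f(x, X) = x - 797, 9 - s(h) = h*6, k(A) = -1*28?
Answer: -1/621 ≈ -0.0016103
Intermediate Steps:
k(A) = -28
s(h) = 9 - 6*h (s(h) = 9 - h*6 = 9 - 6*h)
f(x, X) = -804 + x (f(x, X) = -7 + (x - 797) = -7 + (-797 + x) = -804 + x)
1/f(s(-29), k(16)) = 1/(-804 + (9 - 6*(-29))) = 1/(-804 + (9 + 174)) = 1/(-804 + 183) = 1/(-621) = -1/621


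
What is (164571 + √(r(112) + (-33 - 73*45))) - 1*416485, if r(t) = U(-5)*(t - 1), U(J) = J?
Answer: -251914 + I*√3873 ≈ -2.5191e+5 + 62.233*I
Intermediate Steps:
r(t) = 5 - 5*t (r(t) = -5*(t - 1) = -5*(-1 + t) = 5 - 5*t)
(164571 + √(r(112) + (-33 - 73*45))) - 1*416485 = (164571 + √((5 - 5*112) + (-33 - 73*45))) - 1*416485 = (164571 + √((5 - 560) + (-33 - 3285))) - 416485 = (164571 + √(-555 - 3318)) - 416485 = (164571 + √(-3873)) - 416485 = (164571 + I*√3873) - 416485 = -251914 + I*√3873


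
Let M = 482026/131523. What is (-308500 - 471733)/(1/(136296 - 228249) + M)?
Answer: -3145362244513209/14774535085 ≈ -2.1289e+5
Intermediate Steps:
M = 482026/131523 (M = 482026*(1/131523) = 482026/131523 ≈ 3.6650)
(-308500 - 471733)/(1/(136296 - 228249) + M) = (-308500 - 471733)/(1/(136296 - 228249) + 482026/131523) = -780233/(1/(-91953) + 482026/131523) = -780233/(-1/91953 + 482026/131523) = -780233/14774535085/4031311473 = -780233*4031311473/14774535085 = -3145362244513209/14774535085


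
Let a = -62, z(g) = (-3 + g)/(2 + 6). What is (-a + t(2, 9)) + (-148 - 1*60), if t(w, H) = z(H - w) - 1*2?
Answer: -295/2 ≈ -147.50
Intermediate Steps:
z(g) = -3/8 + g/8 (z(g) = (-3 + g)/8 = (-3 + g)*(⅛) = -3/8 + g/8)
t(w, H) = -19/8 - w/8 + H/8 (t(w, H) = (-3/8 + (H - w)/8) - 1*2 = (-3/8 + (-w/8 + H/8)) - 2 = (-3/8 - w/8 + H/8) - 2 = -19/8 - w/8 + H/8)
(-a + t(2, 9)) + (-148 - 1*60) = (-1*(-62) + (-19/8 - ⅛*2 + (⅛)*9)) + (-148 - 1*60) = (62 + (-19/8 - ¼ + 9/8)) + (-148 - 60) = (62 - 3/2) - 208 = 121/2 - 208 = -295/2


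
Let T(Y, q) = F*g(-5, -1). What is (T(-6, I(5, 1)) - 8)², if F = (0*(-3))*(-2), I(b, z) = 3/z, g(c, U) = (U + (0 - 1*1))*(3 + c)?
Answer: 64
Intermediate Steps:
g(c, U) = (-1 + U)*(3 + c) (g(c, U) = (U + (0 - 1))*(3 + c) = (U - 1)*(3 + c) = (-1 + U)*(3 + c))
F = 0 (F = 0*(-2) = 0)
T(Y, q) = 0 (T(Y, q) = 0*(-3 - 1*(-5) + 3*(-1) - 1*(-5)) = 0*(-3 + 5 - 3 + 5) = 0*4 = 0)
(T(-6, I(5, 1)) - 8)² = (0 - 8)² = (-8)² = 64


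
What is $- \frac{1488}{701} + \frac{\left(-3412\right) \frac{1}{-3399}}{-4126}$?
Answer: $- \frac{10435255762}{4915508037} \approx -2.1229$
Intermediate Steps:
$- \frac{1488}{701} + \frac{\left(-3412\right) \frac{1}{-3399}}{-4126} = \left(-1488\right) \frac{1}{701} + \left(-3412\right) \left(- \frac{1}{3399}\right) \left(- \frac{1}{4126}\right) = - \frac{1488}{701} + \frac{3412}{3399} \left(- \frac{1}{4126}\right) = - \frac{1488}{701} - \frac{1706}{7012137} = - \frac{10435255762}{4915508037}$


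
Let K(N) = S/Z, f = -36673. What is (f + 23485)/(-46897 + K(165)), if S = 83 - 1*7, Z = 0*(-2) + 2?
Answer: 13188/46859 ≈ 0.28144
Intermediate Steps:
Z = 2 (Z = 0 + 2 = 2)
S = 76 (S = 83 - 7 = 76)
K(N) = 38 (K(N) = 76/2 = 76*(½) = 38)
(f + 23485)/(-46897 + K(165)) = (-36673 + 23485)/(-46897 + 38) = -13188/(-46859) = -13188*(-1/46859) = 13188/46859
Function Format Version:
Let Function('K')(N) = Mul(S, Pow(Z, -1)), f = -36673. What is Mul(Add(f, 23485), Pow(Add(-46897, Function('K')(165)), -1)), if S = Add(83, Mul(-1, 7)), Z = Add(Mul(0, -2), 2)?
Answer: Rational(13188, 46859) ≈ 0.28144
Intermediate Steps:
Z = 2 (Z = Add(0, 2) = 2)
S = 76 (S = Add(83, -7) = 76)
Function('K')(N) = 38 (Function('K')(N) = Mul(76, Pow(2, -1)) = Mul(76, Rational(1, 2)) = 38)
Mul(Add(f, 23485), Pow(Add(-46897, Function('K')(165)), -1)) = Mul(Add(-36673, 23485), Pow(Add(-46897, 38), -1)) = Mul(-13188, Pow(-46859, -1)) = Mul(-13188, Rational(-1, 46859)) = Rational(13188, 46859)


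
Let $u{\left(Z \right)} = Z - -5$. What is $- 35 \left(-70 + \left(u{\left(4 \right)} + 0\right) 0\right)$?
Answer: $2450$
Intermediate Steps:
$u{\left(Z \right)} = 5 + Z$ ($u{\left(Z \right)} = Z + 5 = 5 + Z$)
$- 35 \left(-70 + \left(u{\left(4 \right)} + 0\right) 0\right) = - 35 \left(-70 + \left(\left(5 + 4\right) + 0\right) 0\right) = - 35 \left(-70 + \left(9 + 0\right) 0\right) = - 35 \left(-70 + 9 \cdot 0\right) = - 35 \left(-70 + 0\right) = \left(-35\right) \left(-70\right) = 2450$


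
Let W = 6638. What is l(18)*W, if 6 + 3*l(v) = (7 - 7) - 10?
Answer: -106208/3 ≈ -35403.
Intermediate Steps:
l(v) = -16/3 (l(v) = -2 + ((7 - 7) - 10)/3 = -2 + (0 - 10)/3 = -2 + (⅓)*(-10) = -2 - 10/3 = -16/3)
l(18)*W = -16/3*6638 = -106208/3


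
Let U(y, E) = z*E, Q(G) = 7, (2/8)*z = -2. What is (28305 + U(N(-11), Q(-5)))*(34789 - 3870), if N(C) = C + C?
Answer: 873430831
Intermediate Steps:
z = -8 (z = 4*(-2) = -8)
N(C) = 2*C
U(y, E) = -8*E
(28305 + U(N(-11), Q(-5)))*(34789 - 3870) = (28305 - 8*7)*(34789 - 3870) = (28305 - 56)*30919 = 28249*30919 = 873430831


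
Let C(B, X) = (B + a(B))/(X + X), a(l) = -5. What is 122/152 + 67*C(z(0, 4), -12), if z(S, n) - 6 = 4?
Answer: -5999/456 ≈ -13.156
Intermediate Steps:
z(S, n) = 10 (z(S, n) = 6 + 4 = 10)
C(B, X) = (-5 + B)/(2*X) (C(B, X) = (B - 5)/(X + X) = (-5 + B)/((2*X)) = (-5 + B)*(1/(2*X)) = (-5 + B)/(2*X))
122/152 + 67*C(z(0, 4), -12) = 122/152 + 67*((1/2)*(-5 + 10)/(-12)) = 122*(1/152) + 67*((1/2)*(-1/12)*5) = 61/76 + 67*(-5/24) = 61/76 - 335/24 = -5999/456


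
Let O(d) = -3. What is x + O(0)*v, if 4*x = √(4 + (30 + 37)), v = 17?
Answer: -51 + √71/4 ≈ -48.893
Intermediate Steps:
x = √71/4 (x = √(4 + (30 + 37))/4 = √(4 + 67)/4 = √71/4 ≈ 2.1065)
x + O(0)*v = √71/4 - 3*17 = √71/4 - 51 = -51 + √71/4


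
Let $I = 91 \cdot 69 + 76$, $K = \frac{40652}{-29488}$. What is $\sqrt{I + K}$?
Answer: $\frac{\sqrt{86324087171}}{3686} \approx 79.71$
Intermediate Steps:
$K = - \frac{10163}{7372}$ ($K = 40652 \left(- \frac{1}{29488}\right) = - \frac{10163}{7372} \approx -1.3786$)
$I = 6355$ ($I = 6279 + 76 = 6355$)
$\sqrt{I + K} = \sqrt{6355 - \frac{10163}{7372}} = \sqrt{\frac{46838897}{7372}} = \frac{\sqrt{86324087171}}{3686}$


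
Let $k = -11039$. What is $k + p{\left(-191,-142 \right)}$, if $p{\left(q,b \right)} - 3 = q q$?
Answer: $25445$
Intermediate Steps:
$p{\left(q,b \right)} = 3 + q^{2}$ ($p{\left(q,b \right)} = 3 + q q = 3 + q^{2}$)
$k + p{\left(-191,-142 \right)} = -11039 + \left(3 + \left(-191\right)^{2}\right) = -11039 + \left(3 + 36481\right) = -11039 + 36484 = 25445$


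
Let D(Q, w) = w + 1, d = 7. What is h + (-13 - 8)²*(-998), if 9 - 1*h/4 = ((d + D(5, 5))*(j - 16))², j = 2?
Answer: -572578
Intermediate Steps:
D(Q, w) = 1 + w
h = -132460 (h = 36 - 4*(2 - 16)²*(7 + (1 + 5))² = 36 - 4*196*(7 + 6)² = 36 - 4*(13*(-14))² = 36 - 4*(-182)² = 36 - 4*33124 = 36 - 132496 = -132460)
h + (-13 - 8)²*(-998) = -132460 + (-13 - 8)²*(-998) = -132460 + (-21)²*(-998) = -132460 + 441*(-998) = -132460 - 440118 = -572578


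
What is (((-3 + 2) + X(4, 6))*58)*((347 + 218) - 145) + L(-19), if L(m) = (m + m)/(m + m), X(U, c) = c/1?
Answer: 121801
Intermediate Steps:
X(U, c) = c (X(U, c) = c*1 = c)
L(m) = 1 (L(m) = (2*m)/((2*m)) = (2*m)*(1/(2*m)) = 1)
(((-3 + 2) + X(4, 6))*58)*((347 + 218) - 145) + L(-19) = (((-3 + 2) + 6)*58)*((347 + 218) - 145) + 1 = ((-1 + 6)*58)*(565 - 145) + 1 = (5*58)*420 + 1 = 290*420 + 1 = 121800 + 1 = 121801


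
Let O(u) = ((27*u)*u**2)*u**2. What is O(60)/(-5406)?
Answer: -3499200000/901 ≈ -3.8837e+6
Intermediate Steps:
O(u) = 27*u**5 (O(u) = (27*u**3)*u**2 = 27*u**5)
O(60)/(-5406) = (27*60**5)/(-5406) = (27*777600000)*(-1/5406) = 20995200000*(-1/5406) = -3499200000/901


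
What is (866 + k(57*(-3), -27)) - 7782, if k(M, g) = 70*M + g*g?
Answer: -18157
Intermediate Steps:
k(M, g) = g² + 70*M (k(M, g) = 70*M + g² = g² + 70*M)
(866 + k(57*(-3), -27)) - 7782 = (866 + ((-27)² + 70*(57*(-3)))) - 7782 = (866 + (729 + 70*(-171))) - 7782 = (866 + (729 - 11970)) - 7782 = (866 - 11241) - 7782 = -10375 - 7782 = -18157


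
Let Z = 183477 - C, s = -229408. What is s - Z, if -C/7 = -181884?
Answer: 860303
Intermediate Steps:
C = 1273188 (C = -7*(-181884) = 1273188)
Z = -1089711 (Z = 183477 - 1*1273188 = 183477 - 1273188 = -1089711)
s - Z = -229408 - 1*(-1089711) = -229408 + 1089711 = 860303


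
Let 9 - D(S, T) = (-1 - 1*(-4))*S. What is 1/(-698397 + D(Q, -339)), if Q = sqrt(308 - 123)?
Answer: -232796/162581932293 + sqrt(185)/162581932293 ≈ -1.4318e-6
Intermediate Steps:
Q = sqrt(185) ≈ 13.601
D(S, T) = 9 - 3*S (D(S, T) = 9 - (-1 - 1*(-4))*S = 9 - (-1 + 4)*S = 9 - 3*S)
1/(-698397 + D(Q, -339)) = 1/(-698397 + (9 - 3*sqrt(185))) = 1/(-698388 - 3*sqrt(185))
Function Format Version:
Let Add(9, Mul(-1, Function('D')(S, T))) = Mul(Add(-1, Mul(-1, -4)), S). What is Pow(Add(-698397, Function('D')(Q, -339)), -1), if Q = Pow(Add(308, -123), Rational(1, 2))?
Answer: Add(Rational(-232796, 162581932293), Mul(Rational(1, 162581932293), Pow(185, Rational(1, 2)))) ≈ -1.4318e-6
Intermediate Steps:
Q = Pow(185, Rational(1, 2)) ≈ 13.601
Function('D')(S, T) = Add(9, Mul(-3, S)) (Function('D')(S, T) = Add(9, Mul(-1, Mul(Add(-1, Mul(-1, -4)), S))) = Add(9, Mul(-1, Mul(Add(-1, 4), S))) = Add(9, Mul(-1, Mul(3, S))) = Add(9, Mul(-3, S)))
Pow(Add(-698397, Function('D')(Q, -339)), -1) = Pow(Add(-698397, Add(9, Mul(-3, Pow(185, Rational(1, 2))))), -1) = Pow(Add(-698388, Mul(-3, Pow(185, Rational(1, 2)))), -1)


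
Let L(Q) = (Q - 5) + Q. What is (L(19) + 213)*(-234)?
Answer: -57564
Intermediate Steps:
L(Q) = -5 + 2*Q (L(Q) = (-5 + Q) + Q = -5 + 2*Q)
(L(19) + 213)*(-234) = ((-5 + 2*19) + 213)*(-234) = ((-5 + 38) + 213)*(-234) = (33 + 213)*(-234) = 246*(-234) = -57564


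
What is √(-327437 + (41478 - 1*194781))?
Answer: 86*I*√65 ≈ 693.35*I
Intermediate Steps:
√(-327437 + (41478 - 1*194781)) = √(-327437 + (41478 - 194781)) = √(-327437 - 153303) = √(-480740) = 86*I*√65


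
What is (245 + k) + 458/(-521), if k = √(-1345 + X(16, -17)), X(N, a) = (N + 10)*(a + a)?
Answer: 127187/521 + I*√2229 ≈ 244.12 + 47.212*I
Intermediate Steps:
X(N, a) = 2*a*(10 + N) (X(N, a) = (10 + N)*(2*a) = 2*a*(10 + N))
k = I*√2229 (k = √(-1345 + 2*(-17)*(10 + 16)) = √(-1345 + 2*(-17)*26) = √(-1345 - 884) = √(-2229) = I*√2229 ≈ 47.212*I)
(245 + k) + 458/(-521) = (245 + I*√2229) + 458/(-521) = (245 + I*√2229) + 458*(-1/521) = (245 + I*√2229) - 458/521 = 127187/521 + I*√2229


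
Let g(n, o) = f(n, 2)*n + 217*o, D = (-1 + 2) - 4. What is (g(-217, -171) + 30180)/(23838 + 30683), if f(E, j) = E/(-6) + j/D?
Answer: -29261/109042 ≈ -0.26835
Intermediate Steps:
D = -3 (D = 1 - 4 = -3)
f(E, j) = -j/3 - E/6 (f(E, j) = E/(-6) + j/(-3) = E*(-⅙) + j*(-⅓) = -E/6 - j/3 = -j/3 - E/6)
g(n, o) = 217*o + n*(-⅔ - n/6) (g(n, o) = (-⅓*2 - n/6)*n + 217*o = (-⅔ - n/6)*n + 217*o = n*(-⅔ - n/6) + 217*o = 217*o + n*(-⅔ - n/6))
(g(-217, -171) + 30180)/(23838 + 30683) = ((217*(-171) - ⅙*(-217)*(4 - 217)) + 30180)/(23838 + 30683) = ((-37107 - ⅙*(-217)*(-213)) + 30180)/54521 = ((-37107 - 15407/2) + 30180)*(1/54521) = (-89621/2 + 30180)*(1/54521) = -29261/2*1/54521 = -29261/109042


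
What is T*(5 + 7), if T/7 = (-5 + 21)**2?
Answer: 21504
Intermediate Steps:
T = 1792 (T = 7*(-5 + 21)**2 = 7*16**2 = 7*256 = 1792)
T*(5 + 7) = 1792*(5 + 7) = 1792*12 = 21504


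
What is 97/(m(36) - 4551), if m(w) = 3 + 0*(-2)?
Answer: -97/4548 ≈ -0.021328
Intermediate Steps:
m(w) = 3 (m(w) = 3 + 0 = 3)
97/(m(36) - 4551) = 97/(3 - 4551) = 97/(-4548) = 97*(-1/4548) = -97/4548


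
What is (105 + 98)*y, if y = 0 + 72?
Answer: 14616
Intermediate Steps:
y = 72
(105 + 98)*y = (105 + 98)*72 = 203*72 = 14616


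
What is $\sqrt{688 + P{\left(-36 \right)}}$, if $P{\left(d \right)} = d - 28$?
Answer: $4 \sqrt{39} \approx 24.98$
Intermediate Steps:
$P{\left(d \right)} = -28 + d$ ($P{\left(d \right)} = d - 28 = -28 + d$)
$\sqrt{688 + P{\left(-36 \right)}} = \sqrt{688 - 64} = \sqrt{624} = 4 \sqrt{39}$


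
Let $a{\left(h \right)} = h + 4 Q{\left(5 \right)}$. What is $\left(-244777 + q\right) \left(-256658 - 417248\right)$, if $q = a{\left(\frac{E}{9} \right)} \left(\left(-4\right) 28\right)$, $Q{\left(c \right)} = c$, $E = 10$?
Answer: $\frac{1498950920338}{9} \approx 1.6655 \cdot 10^{11}$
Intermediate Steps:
$a{\left(h \right)} = 20 + h$ ($a{\left(h \right)} = h + 4 \cdot 5 = h + 20 = 20 + h$)
$q = - \frac{21280}{9}$ ($q = \left(20 + \frac{10}{9}\right) \left(\left(-4\right) 28\right) = \left(20 + 10 \cdot \frac{1}{9}\right) \left(-112\right) = \left(20 + \frac{10}{9}\right) \left(-112\right) = \frac{190}{9} \left(-112\right) = - \frac{21280}{9} \approx -2364.4$)
$\left(-244777 + q\right) \left(-256658 - 417248\right) = \left(-244777 - \frac{21280}{9}\right) \left(-256658 - 417248\right) = \left(- \frac{2224273}{9}\right) \left(-673906\right) = \frac{1498950920338}{9}$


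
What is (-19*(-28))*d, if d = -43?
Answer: -22876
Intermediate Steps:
(-19*(-28))*d = -19*(-28)*(-43) = 532*(-43) = -22876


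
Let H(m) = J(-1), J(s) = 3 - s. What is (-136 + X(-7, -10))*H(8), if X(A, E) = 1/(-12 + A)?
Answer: -10340/19 ≈ -544.21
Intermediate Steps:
H(m) = 4 (H(m) = 3 - 1*(-1) = 3 + 1 = 4)
(-136 + X(-7, -10))*H(8) = (-136 + 1/(-12 - 7))*4 = (-136 + 1/(-19))*4 = (-136 - 1/19)*4 = -2585/19*4 = -10340/19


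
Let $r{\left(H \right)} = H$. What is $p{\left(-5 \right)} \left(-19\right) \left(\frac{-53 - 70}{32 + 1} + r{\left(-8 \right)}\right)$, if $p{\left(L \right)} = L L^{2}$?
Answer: $- \frac{306375}{11} \approx -27852.0$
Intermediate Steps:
$p{\left(L \right)} = L^{3}$
$p{\left(-5 \right)} \left(-19\right) \left(\frac{-53 - 70}{32 + 1} + r{\left(-8 \right)}\right) = \left(-5\right)^{3} \left(-19\right) \left(\frac{-53 - 70}{32 + 1} - 8\right) = \left(-125\right) \left(-19\right) \left(- \frac{123}{33} - 8\right) = 2375 \left(\left(-123\right) \frac{1}{33} - 8\right) = 2375 \left(- \frac{41}{11} - 8\right) = 2375 \left(- \frac{129}{11}\right) = - \frac{306375}{11}$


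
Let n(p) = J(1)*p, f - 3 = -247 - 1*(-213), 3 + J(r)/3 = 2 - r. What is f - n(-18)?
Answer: -139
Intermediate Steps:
J(r) = -3 - 3*r (J(r) = -9 + 3*(2 - r) = -9 + (6 - 3*r) = -3 - 3*r)
f = -31 (f = 3 + (-247 - 1*(-213)) = 3 + (-247 + 213) = 3 - 34 = -31)
n(p) = -6*p (n(p) = (-3 - 3*1)*p = (-3 - 3)*p = -6*p)
f - n(-18) = -31 - (-6)*(-18) = -31 - 1*108 = -31 - 108 = -139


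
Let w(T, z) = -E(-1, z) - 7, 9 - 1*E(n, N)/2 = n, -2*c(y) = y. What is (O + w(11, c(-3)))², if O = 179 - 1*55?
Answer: 9409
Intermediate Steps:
c(y) = -y/2
E(n, N) = 18 - 2*n
O = 124 (O = 179 - 55 = 124)
w(T, z) = -27 (w(T, z) = -(18 - 2*(-1)) - 7 = -(18 + 2) - 7 = -1*20 - 7 = -20 - 7 = -27)
(O + w(11, c(-3)))² = (124 - 27)² = 97² = 9409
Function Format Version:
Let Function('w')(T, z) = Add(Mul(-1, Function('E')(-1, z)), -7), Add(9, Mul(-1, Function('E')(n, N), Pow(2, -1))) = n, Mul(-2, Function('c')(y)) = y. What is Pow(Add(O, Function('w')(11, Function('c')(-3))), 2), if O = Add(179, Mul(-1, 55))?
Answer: 9409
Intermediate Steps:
Function('c')(y) = Mul(Rational(-1, 2), y)
Function('E')(n, N) = Add(18, Mul(-2, n))
O = 124 (O = Add(179, -55) = 124)
Function('w')(T, z) = -27 (Function('w')(T, z) = Add(Mul(-1, Add(18, Mul(-2, -1))), -7) = Add(Mul(-1, Add(18, 2)), -7) = Add(Mul(-1, 20), -7) = Add(-20, -7) = -27)
Pow(Add(O, Function('w')(11, Function('c')(-3))), 2) = Pow(Add(124, -27), 2) = Pow(97, 2) = 9409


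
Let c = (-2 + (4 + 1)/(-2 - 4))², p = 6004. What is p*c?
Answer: 433789/9 ≈ 48199.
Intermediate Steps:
c = 289/36 (c = (-2 + 5/(-6))² = (-2 + 5*(-⅙))² = (-2 - ⅚)² = (-17/6)² = 289/36 ≈ 8.0278)
p*c = 6004*(289/36) = 433789/9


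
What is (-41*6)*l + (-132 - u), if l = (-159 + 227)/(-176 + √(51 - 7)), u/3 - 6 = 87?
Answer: -222021/703 + 8364*√11/7733 ≈ -312.23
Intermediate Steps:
u = 279 (u = 18 + 3*87 = 18 + 261 = 279)
l = 68/(-176 + 2*√11) (l = 68/(-176 + √44) = 68/(-176 + 2*√11) ≈ -0.40150)
(-41*6)*l + (-132 - u) = (-41*6)*(-272/703 - 34*√11/7733) + (-132 - 1*279) = -246*(-272/703 - 34*√11/7733) + (-132 - 279) = (66912/703 + 8364*√11/7733) - 411 = -222021/703 + 8364*√11/7733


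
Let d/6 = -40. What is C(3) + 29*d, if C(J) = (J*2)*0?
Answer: -6960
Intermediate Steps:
d = -240 (d = 6*(-40) = -240)
C(J) = 0 (C(J) = (2*J)*0 = 0)
C(3) + 29*d = 0 + 29*(-240) = 0 - 6960 = -6960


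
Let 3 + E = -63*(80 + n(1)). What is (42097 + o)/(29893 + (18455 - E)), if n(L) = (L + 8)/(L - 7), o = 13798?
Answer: 111790/106593 ≈ 1.0488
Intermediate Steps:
n(L) = (8 + L)/(-7 + L)
E = -9897/2 (E = -3 - 63*(80 + (8 + 1)/(-7 + 1)) = -3 - 63*(80 + 9/(-6)) = -3 - 63*(80 - ⅙*9) = -3 - 63*(80 - 3/2) = -3 - 63*157/2 = -3 - 9891/2 = -9897/2 ≈ -4948.5)
(42097 + o)/(29893 + (18455 - E)) = (42097 + 13798)/(29893 + (18455 - 1*(-9897/2))) = 55895/(29893 + (18455 + 9897/2)) = 55895/(29893 + 46807/2) = 55895/(106593/2) = 55895*(2/106593) = 111790/106593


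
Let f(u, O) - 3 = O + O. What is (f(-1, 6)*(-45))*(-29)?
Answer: 19575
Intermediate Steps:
f(u, O) = 3 + 2*O (f(u, O) = 3 + (O + O) = 3 + 2*O)
(f(-1, 6)*(-45))*(-29) = ((3 + 2*6)*(-45))*(-29) = ((3 + 12)*(-45))*(-29) = (15*(-45))*(-29) = -675*(-29) = 19575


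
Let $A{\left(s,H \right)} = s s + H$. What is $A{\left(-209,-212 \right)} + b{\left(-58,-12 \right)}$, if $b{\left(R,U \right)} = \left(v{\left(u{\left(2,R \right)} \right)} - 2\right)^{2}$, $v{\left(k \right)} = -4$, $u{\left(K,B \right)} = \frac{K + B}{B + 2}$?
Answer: $43505$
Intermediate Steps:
$u{\left(K,B \right)} = \frac{B + K}{2 + B}$
$b{\left(R,U \right)} = 36$ ($b{\left(R,U \right)} = \left(-4 - 2\right)^{2} = \left(-6\right)^{2} = 36$)
$A{\left(s,H \right)} = H + s^{2}$ ($A{\left(s,H \right)} = s^{2} + H = H + s^{2}$)
$A{\left(-209,-212 \right)} + b{\left(-58,-12 \right)} = \left(-212 + \left(-209\right)^{2}\right) + 36 = \left(-212 + 43681\right) + 36 = 43469 + 36 = 43505$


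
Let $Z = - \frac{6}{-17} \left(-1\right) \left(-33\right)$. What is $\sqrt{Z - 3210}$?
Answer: $\frac{2 i \sqrt{231081}}{17} \approx 56.554 i$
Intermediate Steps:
$Z = \frac{198}{17}$ ($Z = \left(-6\right) \left(- \frac{1}{17}\right) \left(-1\right) \left(-33\right) = \frac{6}{17} \left(-1\right) \left(-33\right) = \left(- \frac{6}{17}\right) \left(-33\right) = \frac{198}{17} \approx 11.647$)
$\sqrt{Z - 3210} = \sqrt{\frac{198}{17} - 3210} = \sqrt{- \frac{54372}{17}} = \frac{2 i \sqrt{231081}}{17}$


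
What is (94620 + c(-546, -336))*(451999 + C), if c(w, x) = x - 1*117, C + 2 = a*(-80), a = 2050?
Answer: 27119813499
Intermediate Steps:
C = -164002 (C = -2 + 2050*(-80) = -2 - 164000 = -164002)
c(w, x) = -117 + x (c(w, x) = x - 117 = -117 + x)
(94620 + c(-546, -336))*(451999 + C) = (94620 + (-117 - 336))*(451999 - 164002) = (94620 - 453)*287997 = 94167*287997 = 27119813499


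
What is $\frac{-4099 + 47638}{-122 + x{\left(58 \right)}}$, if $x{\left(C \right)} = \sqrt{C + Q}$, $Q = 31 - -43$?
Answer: $- \frac{2655879}{7376} - \frac{43539 \sqrt{33}}{7376} \approx -393.98$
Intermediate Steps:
$Q = 74$ ($Q = 31 + 43 = 74$)
$x{\left(C \right)} = \sqrt{74 + C}$ ($x{\left(C \right)} = \sqrt{C + 74} = \sqrt{74 + C}$)
$\frac{-4099 + 47638}{-122 + x{\left(58 \right)}} = \frac{-4099 + 47638}{-122 + \sqrt{74 + 58}} = \frac{43539}{-122 + \sqrt{132}} = \frac{43539}{-122 + 2 \sqrt{33}}$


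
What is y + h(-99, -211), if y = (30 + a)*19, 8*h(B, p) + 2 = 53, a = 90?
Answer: 18291/8 ≈ 2286.4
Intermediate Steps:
h(B, p) = 51/8 (h(B, p) = -1/4 + (1/8)*53 = -1/4 + 53/8 = 51/8)
y = 2280 (y = (30 + 90)*19 = 120*19 = 2280)
y + h(-99, -211) = 2280 + 51/8 = 18291/8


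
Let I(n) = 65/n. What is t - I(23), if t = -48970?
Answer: -1126375/23 ≈ -48973.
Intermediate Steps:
t - I(23) = -48970 - 65/23 = -1126375/23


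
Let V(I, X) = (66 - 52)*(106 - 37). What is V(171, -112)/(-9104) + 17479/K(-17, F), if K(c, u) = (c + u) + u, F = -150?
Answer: -79717519/1442984 ≈ -55.245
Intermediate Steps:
V(I, X) = 966 (V(I, X) = 14*69 = 966)
K(c, u) = c + 2*u
V(171, -112)/(-9104) + 17479/K(-17, F) = 966/(-9104) + 17479/(-17 + 2*(-150)) = 966*(-1/9104) + 17479/(-17 - 300) = -483/4552 + 17479/(-317) = -483/4552 + 17479*(-1/317) = -483/4552 - 17479/317 = -79717519/1442984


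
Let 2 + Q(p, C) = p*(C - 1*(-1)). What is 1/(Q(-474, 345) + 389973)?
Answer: 1/225967 ≈ 4.4254e-6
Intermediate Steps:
Q(p, C) = -2 + p*(1 + C) (Q(p, C) = -2 + p*(C - 1*(-1)) = -2 + p*(C + 1) = -2 + p*(1 + C))
1/(Q(-474, 345) + 389973) = 1/((-2 - 474 + 345*(-474)) + 389973) = 1/((-2 - 474 - 163530) + 389973) = 1/(-164006 + 389973) = 1/225967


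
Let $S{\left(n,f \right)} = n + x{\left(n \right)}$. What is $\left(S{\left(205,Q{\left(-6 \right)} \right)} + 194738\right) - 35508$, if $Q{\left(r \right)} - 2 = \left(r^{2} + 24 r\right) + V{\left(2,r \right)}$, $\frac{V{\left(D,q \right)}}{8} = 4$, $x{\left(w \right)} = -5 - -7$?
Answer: $159437$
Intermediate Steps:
$x{\left(w \right)} = 2$ ($x{\left(w \right)} = -5 + 7 = 2$)
$V{\left(D,q \right)} = 32$ ($V{\left(D,q \right)} = 8 \cdot 4 = 32$)
$Q{\left(r \right)} = 34 + r^{2} + 24 r$ ($Q{\left(r \right)} = 2 + \left(\left(r^{2} + 24 r\right) + 32\right) = 2 + \left(32 + r^{2} + 24 r\right) = 34 + r^{2} + 24 r$)
$S{\left(n,f \right)} = 2 + n$ ($S{\left(n,f \right)} = n + 2 = 2 + n$)
$\left(S{\left(205,Q{\left(-6 \right)} \right)} + 194738\right) - 35508 = \left(\left(2 + 205\right) + 194738\right) - 35508 = \left(207 + 194738\right) - 35508 = 194945 - 35508 = 159437$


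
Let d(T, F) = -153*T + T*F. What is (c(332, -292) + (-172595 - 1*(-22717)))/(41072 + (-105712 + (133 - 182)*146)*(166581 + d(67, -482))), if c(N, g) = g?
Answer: 75085/6999703052 ≈ 1.0727e-5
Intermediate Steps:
d(T, F) = -153*T + F*T
(c(332, -292) + (-172595 - 1*(-22717)))/(41072 + (-105712 + (133 - 182)*146)*(166581 + d(67, -482))) = (-292 + (-172595 - 1*(-22717)))/(41072 + (-105712 + (133 - 182)*146)*(166581 + 67*(-153 - 482))) = (-292 + (-172595 + 22717))/(41072 + (-105712 - 49*146)*(166581 + 67*(-635))) = (-292 - 149878)/(41072 + (-105712 - 7154)*(166581 - 42545)) = -150170/(41072 - 112866*124036) = -150170/(41072 - 13999447176) = -150170/(-13999406104) = -150170*(-1/13999406104) = 75085/6999703052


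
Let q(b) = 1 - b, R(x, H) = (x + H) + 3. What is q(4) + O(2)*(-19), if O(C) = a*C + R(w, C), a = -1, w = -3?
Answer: -3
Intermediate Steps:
R(x, H) = 3 + H + x (R(x, H) = (H + x) + 3 = 3 + H + x)
O(C) = 0 (O(C) = -C + (3 + C - 3) = -C + C = 0)
q(4) + O(2)*(-19) = (1 - 1*4) + 0*(-19) = (1 - 4) + 0 = -3 + 0 = -3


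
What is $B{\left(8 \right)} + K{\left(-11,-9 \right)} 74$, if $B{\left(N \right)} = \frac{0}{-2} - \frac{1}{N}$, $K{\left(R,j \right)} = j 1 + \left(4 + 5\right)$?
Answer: $- \frac{1}{8} \approx -0.125$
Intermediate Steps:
$K{\left(R,j \right)} = 9 + j$ ($K{\left(R,j \right)} = j + 9 = 9 + j$)
$B{\left(N \right)} = - \frac{1}{N}$ ($B{\left(N \right)} = 0 \left(- \frac{1}{2}\right) - \frac{1}{N} = 0 - \frac{1}{N} = - \frac{1}{N}$)
$B{\left(8 \right)} + K{\left(-11,-9 \right)} 74 = - \frac{1}{8} + \left(9 - 9\right) 74 = \left(-1\right) \frac{1}{8} + 0 \cdot 74 = - \frac{1}{8} + 0 = - \frac{1}{8}$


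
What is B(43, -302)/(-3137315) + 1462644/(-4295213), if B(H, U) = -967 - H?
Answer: -916887359146/2695087234619 ≈ -0.34021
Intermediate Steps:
B(43, -302)/(-3137315) + 1462644/(-4295213) = (-967 - 1*43)/(-3137315) + 1462644/(-4295213) = (-967 - 43)*(-1/3137315) + 1462644*(-1/4295213) = -1010*(-1/3137315) - 1462644/4295213 = 202/627463 - 1462644/4295213 = -916887359146/2695087234619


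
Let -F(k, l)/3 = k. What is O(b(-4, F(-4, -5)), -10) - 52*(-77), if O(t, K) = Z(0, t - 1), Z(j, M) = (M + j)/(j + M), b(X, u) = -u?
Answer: 4005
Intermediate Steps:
F(k, l) = -3*k
Z(j, M) = 1 (Z(j, M) = (M + j)/(M + j) = 1)
O(t, K) = 1
O(b(-4, F(-4, -5)), -10) - 52*(-77) = 1 - 52*(-77) = 1 + 4004 = 4005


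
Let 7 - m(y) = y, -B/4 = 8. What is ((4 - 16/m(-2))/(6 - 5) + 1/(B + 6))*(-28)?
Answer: -7154/117 ≈ -61.145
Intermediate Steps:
B = -32 (B = -4*8 = -32)
m(y) = 7 - y
((4 - 16/m(-2))/(6 - 5) + 1/(B + 6))*(-28) = ((4 - 16/(7 - 1*(-2)))/(6 - 5) + 1/(-32 + 6))*(-28) = ((4 - 16/(7 + 2))/1 + 1/(-26))*(-28) = ((4 - 16/9)*1 - 1/26)*(-28) = ((20/9)*1 - 1/26)*(-28) = (20/9 - 1/26)*(-28) = (511/234)*(-28) = -7154/117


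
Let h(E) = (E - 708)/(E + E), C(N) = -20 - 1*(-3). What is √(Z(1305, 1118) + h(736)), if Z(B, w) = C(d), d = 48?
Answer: I*√143727/92 ≈ 4.1208*I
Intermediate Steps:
C(N) = -17 (C(N) = -20 + 3 = -17)
h(E) = (-708 + E)/(2*E) (h(E) = (-708 + E)/((2*E)) = (-708 + E)*(1/(2*E)) = (-708 + E)/(2*E))
Z(B, w) = -17
√(Z(1305, 1118) + h(736)) = √(-17 + (½)*(-708 + 736)/736) = √(-17 + (½)*(1/736)*28) = √(-17 + 7/368) = √(-6249/368) = I*√143727/92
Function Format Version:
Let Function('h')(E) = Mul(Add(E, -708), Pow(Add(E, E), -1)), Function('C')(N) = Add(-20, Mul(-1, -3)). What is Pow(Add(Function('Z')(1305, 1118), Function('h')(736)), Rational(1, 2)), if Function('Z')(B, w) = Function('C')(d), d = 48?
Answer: Mul(Rational(1, 92), I, Pow(143727, Rational(1, 2))) ≈ Mul(4.1208, I)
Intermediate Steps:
Function('C')(N) = -17 (Function('C')(N) = Add(-20, 3) = -17)
Function('h')(E) = Mul(Rational(1, 2), Pow(E, -1), Add(-708, E)) (Function('h')(E) = Mul(Add(-708, E), Pow(Mul(2, E), -1)) = Mul(Add(-708, E), Mul(Rational(1, 2), Pow(E, -1))) = Mul(Rational(1, 2), Pow(E, -1), Add(-708, E)))
Function('Z')(B, w) = -17
Pow(Add(Function('Z')(1305, 1118), Function('h')(736)), Rational(1, 2)) = Pow(Add(-17, Mul(Rational(1, 2), Pow(736, -1), Add(-708, 736))), Rational(1, 2)) = Pow(Add(-17, Mul(Rational(1, 2), Rational(1, 736), 28)), Rational(1, 2)) = Pow(Add(-17, Rational(7, 368)), Rational(1, 2)) = Pow(Rational(-6249, 368), Rational(1, 2)) = Mul(Rational(1, 92), I, Pow(143727, Rational(1, 2)))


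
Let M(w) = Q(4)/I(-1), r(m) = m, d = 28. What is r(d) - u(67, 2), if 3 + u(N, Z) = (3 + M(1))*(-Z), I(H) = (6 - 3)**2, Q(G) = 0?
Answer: 37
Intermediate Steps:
I(H) = 9 (I(H) = 3**2 = 9)
M(w) = 0 (M(w) = 0/9 = 0*(1/9) = 0)
u(N, Z) = -3 - 3*Z (u(N, Z) = -3 + (3 + 0)*(-Z) = -3 + 3*(-Z) = -3 - 3*Z)
r(d) - u(67, 2) = 28 - (-3 - 3*2) = 28 - (-3 - 6) = 28 - 1*(-9) = 28 + 9 = 37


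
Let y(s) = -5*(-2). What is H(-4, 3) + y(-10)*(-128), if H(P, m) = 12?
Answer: -1268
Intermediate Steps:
y(s) = 10
H(-4, 3) + y(-10)*(-128) = 12 + 10*(-128) = 12 - 1280 = -1268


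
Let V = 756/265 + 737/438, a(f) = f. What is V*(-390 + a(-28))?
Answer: -110024497/58035 ≈ -1895.8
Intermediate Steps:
V = 526433/116070 (V = 756*(1/265) + 737*(1/438) = 756/265 + 737/438 = 526433/116070 ≈ 4.5355)
V*(-390 + a(-28)) = 526433*(-390 - 28)/116070 = (526433/116070)*(-418) = -110024497/58035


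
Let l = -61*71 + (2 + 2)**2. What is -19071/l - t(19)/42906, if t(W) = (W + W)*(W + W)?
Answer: 406014733/92569695 ≈ 4.3860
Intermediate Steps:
t(W) = 4*W**2 (t(W) = (2*W)*(2*W) = 4*W**2)
l = -4315 (l = -4331 + 4**2 = -4331 + 16 = -4315)
-19071/l - t(19)/42906 = -19071/(-4315) - 4*19**2/42906 = -19071*(-1/4315) - 4*361*(1/42906) = 19071/4315 - 1*1444*(1/42906) = 19071/4315 - 1444*1/42906 = 19071/4315 - 722/21453 = 406014733/92569695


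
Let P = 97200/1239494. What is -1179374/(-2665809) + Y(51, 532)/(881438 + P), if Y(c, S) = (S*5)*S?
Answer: 1491106567081783862/728123881527980937 ≈ 2.0479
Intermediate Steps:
P = 48600/619747 (P = 97200*(1/1239494) = 48600/619747 ≈ 0.078419)
Y(c, S) = 5*S² (Y(c, S) = (5*S)*S = 5*S²)
-1179374/(-2665809) + Y(51, 532)/(881438 + P) = -1179374/(-2665809) + (5*532²)/(881438 + 48600/619747) = -1179374*(-1/2665809) + (5*283024)/(546268604786/619747) = 1179374/2665809 + 1415120*(619747/546268604786) = 1179374/2665809 + 438508187320/273134302393 = 1491106567081783862/728123881527980937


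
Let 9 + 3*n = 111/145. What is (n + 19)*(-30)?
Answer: -14142/29 ≈ -487.66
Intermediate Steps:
n = -398/145 (n = -3 + (111/145)/3 = -3 + (111*(1/145))/3 = -3 + (⅓)*(111/145) = -3 + 37/145 = -398/145 ≈ -2.7448)
(n + 19)*(-30) = (-398/145 + 19)*(-30) = (2357/145)*(-30) = -14142/29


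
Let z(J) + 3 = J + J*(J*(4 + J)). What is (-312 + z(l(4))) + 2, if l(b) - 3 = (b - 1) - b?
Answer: -287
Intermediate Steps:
l(b) = 2 (l(b) = 3 + ((b - 1) - b) = 3 + ((-1 + b) - b) = 3 - 1 = 2)
z(J) = -3 + J + J**2*(4 + J) (z(J) = -3 + (J + J*(J*(4 + J))) = -3 + (J + J**2*(4 + J)) = -3 + J + J**2*(4 + J))
(-312 + z(l(4))) + 2 = (-312 + (-3 + 2 + 2**3 + 4*2**2)) + 2 = (-312 + (-3 + 2 + 8 + 4*4)) + 2 = (-312 + (-3 + 2 + 8 + 16)) + 2 = (-312 + 23) + 2 = -289 + 2 = -287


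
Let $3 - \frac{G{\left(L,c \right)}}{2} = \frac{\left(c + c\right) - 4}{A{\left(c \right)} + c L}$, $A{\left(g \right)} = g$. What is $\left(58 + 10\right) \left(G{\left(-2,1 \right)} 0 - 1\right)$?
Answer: $-68$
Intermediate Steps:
$G{\left(L,c \right)} = 6 - \frac{2 \left(-4 + 2 c\right)}{c + L c}$ ($G{\left(L,c \right)} = 6 - 2 \frac{\left(c + c\right) - 4}{c + c L} = 6 - 2 \frac{2 c - 4}{c + L c} = 6 - 2 \frac{-4 + 2 c}{c + L c} = 6 - \frac{2 \left(-4 + 2 c\right)}{c + L c}$)
$\left(58 + 10\right) \left(G{\left(-2,1 \right)} 0 - 1\right) = \left(58 + 10\right) \left(\frac{2 \left(4 + 1 + 3 \left(-2\right) 1\right)}{1 \left(1 - 2\right)} 0 - 1\right) = 68 \left(2 \cdot 1 \frac{1}{-1} \left(4 + 1 - 6\right) 0 + \left(-1 + 0\right)\right) = 68 \left(2 \cdot 1 \left(-1\right) \left(-1\right) 0 - 1\right) = 68 \left(2 \cdot 0 - 1\right) = 68 \left(0 - 1\right) = 68 \left(-1\right) = -68$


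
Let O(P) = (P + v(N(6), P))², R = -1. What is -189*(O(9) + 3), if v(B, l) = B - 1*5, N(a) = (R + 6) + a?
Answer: -43092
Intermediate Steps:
N(a) = 5 + a (N(a) = (-1 + 6) + a = 5 + a)
v(B, l) = -5 + B (v(B, l) = B - 5 = -5 + B)
O(P) = (6 + P)² (O(P) = (P + (-5 + (5 + 6)))² = (P + (-5 + 11))² = (P + 6)² = (6 + P)²)
-189*(O(9) + 3) = -189*((6 + 9)² + 3) = -189*(15² + 3) = -189*(225 + 3) = -189*228 = -43092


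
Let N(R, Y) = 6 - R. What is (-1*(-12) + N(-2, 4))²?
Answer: 400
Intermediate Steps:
(-1*(-12) + N(-2, 4))² = (-1*(-12) + (6 - 1*(-2)))² = (12 + (6 + 2))² = (12 + 8)² = 20² = 400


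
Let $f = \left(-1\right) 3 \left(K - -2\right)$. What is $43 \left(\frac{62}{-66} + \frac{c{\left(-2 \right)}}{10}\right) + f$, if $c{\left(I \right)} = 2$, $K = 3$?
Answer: $- \frac{7721}{165} \approx -46.794$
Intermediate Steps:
$f = -15$ ($f = \left(-1\right) 3 \left(3 - -2\right) = - 3 \left(3 + 2\right) = \left(-3\right) 5 = -15$)
$43 \left(\frac{62}{-66} + \frac{c{\left(-2 \right)}}{10}\right) + f = 43 \left(\frac{62}{-66} + \frac{2}{10}\right) - 15 = 43 \left(62 \left(- \frac{1}{66}\right) + 2 \cdot \frac{1}{10}\right) - 15 = 43 \left(- \frac{31}{33} + \frac{1}{5}\right) - 15 = 43 \left(- \frac{122}{165}\right) - 15 = - \frac{5246}{165} - 15 = - \frac{7721}{165}$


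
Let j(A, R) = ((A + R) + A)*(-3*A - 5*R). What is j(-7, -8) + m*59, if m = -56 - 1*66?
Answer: -8540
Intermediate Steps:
m = -122 (m = -56 - 66 = -122)
j(A, R) = (R + 2*A)*(-5*R - 3*A)
j(-7, -8) + m*59 = (-6*(-7)**2 - 5*(-8)**2 - 13*(-7)*(-8)) - 122*59 = (-6*49 - 5*64 - 728) - 7198 = (-294 - 320 - 728) - 7198 = -1342 - 7198 = -8540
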